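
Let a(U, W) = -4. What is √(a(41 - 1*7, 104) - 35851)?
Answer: I*√35855 ≈ 189.35*I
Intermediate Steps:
√(a(41 - 1*7, 104) - 35851) = √(-4 - 35851) = √(-35855) = I*√35855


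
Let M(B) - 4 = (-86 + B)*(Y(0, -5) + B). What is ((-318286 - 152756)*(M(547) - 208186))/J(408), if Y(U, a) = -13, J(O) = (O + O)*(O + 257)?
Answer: -372829743/11305 ≈ -32979.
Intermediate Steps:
J(O) = 2*O*(257 + O) (J(O) = (2*O)*(257 + O) = 2*O*(257 + O))
M(B) = 4 + (-86 + B)*(-13 + B)
((-318286 - 152756)*(M(547) - 208186))/J(408) = ((-318286 - 152756)*((1122 + 547**2 - 99*547) - 208186))/((2*408*(257 + 408))) = (-471042*((1122 + 299209 - 54153) - 208186))/((2*408*665)) = -471042*(246178 - 208186)/542640 = -471042*37992*(1/542640) = -17895827664*1/542640 = -372829743/11305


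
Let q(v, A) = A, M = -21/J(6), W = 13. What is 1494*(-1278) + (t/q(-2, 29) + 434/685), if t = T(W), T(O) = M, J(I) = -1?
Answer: -37928853209/19865 ≈ -1.9093e+6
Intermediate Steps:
M = 21 (M = -21/(-1) = -21*(-1) = 21)
T(O) = 21
t = 21
1494*(-1278) + (t/q(-2, 29) + 434/685) = 1494*(-1278) + (21/29 + 434/685) = -1909332 + (21*(1/29) + 434*(1/685)) = -1909332 + (21/29 + 434/685) = -1909332 + 26971/19865 = -37928853209/19865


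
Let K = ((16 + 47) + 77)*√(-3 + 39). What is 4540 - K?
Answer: 3700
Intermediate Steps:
K = 840 (K = (63 + 77)*√36 = 140*6 = 840)
4540 - K = 4540 - 1*840 = 4540 - 840 = 3700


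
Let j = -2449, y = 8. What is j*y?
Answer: -19592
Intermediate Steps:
j*y = -2449*8 = -19592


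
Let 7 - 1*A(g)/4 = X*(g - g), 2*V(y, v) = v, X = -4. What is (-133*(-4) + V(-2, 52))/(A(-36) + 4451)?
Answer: 186/1493 ≈ 0.12458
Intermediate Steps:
V(y, v) = v/2
A(g) = 28 (A(g) = 28 - (-16)*(g - g) = 28 - (-16)*0 = 28 - 4*0 = 28 + 0 = 28)
(-133*(-4) + V(-2, 52))/(A(-36) + 4451) = (-133*(-4) + (½)*52)/(28 + 4451) = (532 + 26)/4479 = 558*(1/4479) = 186/1493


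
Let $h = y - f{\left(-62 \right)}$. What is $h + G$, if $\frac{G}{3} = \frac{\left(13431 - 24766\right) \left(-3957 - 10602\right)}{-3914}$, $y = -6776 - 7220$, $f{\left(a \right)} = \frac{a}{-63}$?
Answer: $- \frac{34641368425}{246582} \approx -1.4049 \cdot 10^{5}$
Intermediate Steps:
$f{\left(a \right)} = - \frac{a}{63}$ ($f{\left(a \right)} = a \left(- \frac{1}{63}\right) = - \frac{a}{63}$)
$y = -13996$ ($y = -6776 - 7220 = -13996$)
$G = - \frac{495078795}{3914}$ ($G = 3 \frac{\left(13431 - 24766\right) \left(-3957 - 10602\right)}{-3914} = 3 \left(-11335\right) \left(-14559\right) \left(- \frac{1}{3914}\right) = 3 \cdot 165026265 \left(- \frac{1}{3914}\right) = 3 \left(- \frac{165026265}{3914}\right) = - \frac{495078795}{3914} \approx -1.2649 \cdot 10^{5}$)
$h = - \frac{881810}{63}$ ($h = -13996 - \left(- \frac{1}{63}\right) \left(-62\right) = -13996 - \frac{62}{63} = - \frac{881810}{63} \approx -13997.0$)
$h + G = - \frac{881810}{63} - \frac{495078795}{3914} = - \frac{34641368425}{246582}$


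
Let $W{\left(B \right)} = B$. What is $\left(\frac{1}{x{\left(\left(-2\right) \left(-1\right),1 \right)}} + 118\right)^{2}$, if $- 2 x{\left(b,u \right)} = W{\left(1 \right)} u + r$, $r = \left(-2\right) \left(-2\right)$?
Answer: $\frac{345744}{25} \approx 13830.0$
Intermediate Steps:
$r = 4$
$x{\left(b,u \right)} = -2 - \frac{u}{2}$ ($x{\left(b,u \right)} = - \frac{1 u + 4}{2} = - \frac{u + 4}{2} = - \frac{4 + u}{2} = -2 - \frac{u}{2}$)
$\left(\frac{1}{x{\left(\left(-2\right) \left(-1\right),1 \right)}} + 118\right)^{2} = \left(\frac{1}{-2 - \frac{1}{2}} + 118\right)^{2} = \left(\frac{1}{- \frac{5}{2}} + 118\right)^{2} = \left(- \frac{2}{5} + 118\right)^{2} = \left(\frac{588}{5}\right)^{2} = \frac{345744}{25}$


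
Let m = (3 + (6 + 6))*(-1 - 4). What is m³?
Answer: -421875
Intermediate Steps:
m = -75 (m = (3 + 12)*(-5) = 15*(-5) = -75)
m³ = (-75)³ = -421875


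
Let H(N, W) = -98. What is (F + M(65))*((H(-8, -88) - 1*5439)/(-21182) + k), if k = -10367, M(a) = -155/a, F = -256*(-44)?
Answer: -4592562916151/39338 ≈ -1.1675e+8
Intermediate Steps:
F = 11264
(F + M(65))*((H(-8, -88) - 1*5439)/(-21182) + k) = (11264 - 155/65)*((-98 - 1*5439)/(-21182) - 10367) = (11264 - 155*1/65)*((-98 - 5439)*(-1/21182) - 10367) = (11264 - 31/13)*(-5537*(-1/21182) - 10367) = 146401*(791/3026 - 10367)/13 = (146401/13)*(-31369751/3026) = -4592562916151/39338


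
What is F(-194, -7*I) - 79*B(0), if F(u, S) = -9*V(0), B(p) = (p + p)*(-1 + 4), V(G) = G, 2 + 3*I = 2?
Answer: 0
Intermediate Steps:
I = 0 (I = -2/3 + (1/3)*2 = -2/3 + 2/3 = 0)
B(p) = 6*p (B(p) = (2*p)*3 = 6*p)
F(u, S) = 0 (F(u, S) = -9*0 = 0)
F(-194, -7*I) - 79*B(0) = 0 - 474*0 = 0 - 79*0 = 0 + 0 = 0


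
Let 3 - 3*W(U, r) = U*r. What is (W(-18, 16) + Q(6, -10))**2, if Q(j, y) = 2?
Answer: 9801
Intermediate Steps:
W(U, r) = 1 - U*r/3
(W(-18, 16) + Q(6, -10))**2 = ((1 - 1/3*(-18)*16) + 2)**2 = ((1 + 96) + 2)**2 = (97 + 2)**2 = 99**2 = 9801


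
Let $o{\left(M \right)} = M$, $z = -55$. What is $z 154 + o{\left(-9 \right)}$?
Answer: $-8479$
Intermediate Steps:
$z 154 + o{\left(-9 \right)} = \left(-55\right) 154 - 9 = -8470 - 9 = -8479$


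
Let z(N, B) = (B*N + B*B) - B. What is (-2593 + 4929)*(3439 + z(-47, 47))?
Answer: 7923712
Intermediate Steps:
z(N, B) = B² - B + B*N (z(N, B) = (B*N + B²) - B = (B² + B*N) - B = B² - B + B*N)
(-2593 + 4929)*(3439 + z(-47, 47)) = (-2593 + 4929)*(3439 + 47*(-1 + 47 - 47)) = 2336*(3439 + 47*(-1)) = 2336*(3439 - 47) = 2336*3392 = 7923712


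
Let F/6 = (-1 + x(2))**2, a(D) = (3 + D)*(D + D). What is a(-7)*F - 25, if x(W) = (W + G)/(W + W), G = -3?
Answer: 500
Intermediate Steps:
a(D) = 2*D*(3 + D) (a(D) = (3 + D)*(2*D) = 2*D*(3 + D))
x(W) = (-3 + W)/(2*W) (x(W) = (W - 3)/(W + W) = (-3 + W)/((2*W)) = (-3 + W)*(1/(2*W)) = (-3 + W)/(2*W))
F = 75/8 (F = 6*(-1 + (1/2)*(-3 + 2)/2)**2 = 6*(-1 + (1/2)*(1/2)*(-1))**2 = 6*(-1 - 1/4)**2 = 6*(-5/4)**2 = 6*(25/16) = 75/8 ≈ 9.3750)
a(-7)*F - 25 = (2*(-7)*(3 - 7))*(75/8) - 25 = (2*(-7)*(-4))*(75/8) - 25 = 56*(75/8) - 25 = 525 - 25 = 500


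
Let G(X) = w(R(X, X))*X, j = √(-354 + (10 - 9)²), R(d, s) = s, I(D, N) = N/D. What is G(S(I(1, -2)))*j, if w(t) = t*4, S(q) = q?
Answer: 16*I*√353 ≈ 300.61*I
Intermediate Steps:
j = I*√353 (j = √(-354 + 1²) = √(-354 + 1) = √(-353) = I*√353 ≈ 18.788*I)
w(t) = 4*t
G(X) = 4*X² (G(X) = (4*X)*X = 4*X²)
G(S(I(1, -2)))*j = (4*(-2/1)²)*(I*√353) = (4*(-2*1)²)*(I*√353) = (4*(-2)²)*(I*√353) = (4*4)*(I*√353) = 16*(I*√353) = 16*I*√353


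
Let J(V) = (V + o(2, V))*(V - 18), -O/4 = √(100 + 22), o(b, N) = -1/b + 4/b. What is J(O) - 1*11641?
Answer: -9716 + 66*√122 ≈ -8987.0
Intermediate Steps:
o(b, N) = 3/b
O = -4*√122 (O = -4*√(100 + 22) = -4*√122 ≈ -44.181)
J(V) = (-18 + V)*(3/2 + V) (J(V) = (V + 3/2)*(V - 18) = (V + 3*(½))*(-18 + V) = (V + 3/2)*(-18 + V) = (3/2 + V)*(-18 + V) = (-18 + V)*(3/2 + V))
J(O) - 1*11641 = (-27 + (-4*√122)² - (-66)*√122) - 1*11641 = (-27 + 1952 + 66*√122) - 11641 = (1925 + 66*√122) - 11641 = -9716 + 66*√122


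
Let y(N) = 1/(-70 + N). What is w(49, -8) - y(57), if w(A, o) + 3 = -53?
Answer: -727/13 ≈ -55.923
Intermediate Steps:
w(A, o) = -56 (w(A, o) = -3 - 53 = -56)
w(49, -8) - y(57) = -56 - 1/(-70 + 57) = -56 - 1/(-13) = -56 - 1*(-1/13) = -56 + 1/13 = -727/13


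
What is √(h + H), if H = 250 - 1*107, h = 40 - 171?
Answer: 2*√3 ≈ 3.4641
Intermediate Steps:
h = -131
H = 143 (H = 250 - 107 = 143)
√(h + H) = √(-131 + 143) = √12 = 2*√3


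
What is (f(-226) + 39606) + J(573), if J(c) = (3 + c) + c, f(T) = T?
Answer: 40529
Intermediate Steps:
J(c) = 3 + 2*c
(f(-226) + 39606) + J(573) = (-226 + 39606) + (3 + 2*573) = 39380 + (3 + 1146) = 39380 + 1149 = 40529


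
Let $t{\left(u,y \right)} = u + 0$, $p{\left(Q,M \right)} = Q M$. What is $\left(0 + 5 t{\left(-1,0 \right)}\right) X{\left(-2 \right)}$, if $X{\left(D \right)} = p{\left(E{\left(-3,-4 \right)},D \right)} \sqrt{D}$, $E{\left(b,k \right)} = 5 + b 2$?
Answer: $- 10 i \sqrt{2} \approx - 14.142 i$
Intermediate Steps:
$E{\left(b,k \right)} = 5 + 2 b$
$p{\left(Q,M \right)} = M Q$
$t{\left(u,y \right)} = u$
$X{\left(D \right)} = - D^{\frac{3}{2}}$ ($X{\left(D \right)} = D \left(5 + 2 \left(-3\right)\right) \sqrt{D} = D \left(5 - 6\right) \sqrt{D} = D \left(-1\right) \sqrt{D} = - D \sqrt{D} = - D^{\frac{3}{2}}$)
$\left(0 + 5 t{\left(-1,0 \right)}\right) X{\left(-2 \right)} = \left(0 + 5 \left(-1\right)\right) \left(- \left(-2\right)^{\frac{3}{2}}\right) = \left(0 - 5\right) \left(- \left(-2\right) i \sqrt{2}\right) = - 5 \cdot 2 i \sqrt{2} = - 10 i \sqrt{2}$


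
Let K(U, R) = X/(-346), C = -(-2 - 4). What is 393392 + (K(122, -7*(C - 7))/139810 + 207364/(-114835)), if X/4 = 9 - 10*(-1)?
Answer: 21853054035151851/55550581471 ≈ 3.9339e+5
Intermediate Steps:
X = 76 (X = 4*(9 - 10*(-1)) = 4*(9 + 10) = 4*19 = 76)
C = 6 (C = -1*(-6) = 6)
K(U, R) = -38/173 (K(U, R) = 76/(-346) = 76*(-1/346) = -38/173)
393392 + (K(122, -7*(C - 7))/139810 + 207364/(-114835)) = 393392 + (-38/173/139810 + 207364/(-114835)) = 393392 + (-38/173*1/139810 + 207364*(-1/114835)) = 393392 + (-19/12093565 - 207364/114835) = 393392 - 100310887781/55550581471 = 21853054035151851/55550581471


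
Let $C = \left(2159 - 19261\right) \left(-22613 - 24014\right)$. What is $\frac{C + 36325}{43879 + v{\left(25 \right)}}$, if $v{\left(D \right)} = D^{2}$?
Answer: $\frac{797451279}{44504} \approx 17919.0$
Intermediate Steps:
$C = 797414954$ ($C = \left(-17102\right) \left(-46627\right) = 797414954$)
$\frac{C + 36325}{43879 + v{\left(25 \right)}} = \frac{797414954 + 36325}{43879 + 25^{2}} = \frac{797451279}{43879 + 625} = \frac{797451279}{44504}$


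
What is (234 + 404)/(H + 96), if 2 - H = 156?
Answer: -11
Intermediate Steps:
H = -154 (H = 2 - 1*156 = 2 - 156 = -154)
(234 + 404)/(H + 96) = (234 + 404)/(-154 + 96) = 638/(-58) = 638*(-1/58) = -11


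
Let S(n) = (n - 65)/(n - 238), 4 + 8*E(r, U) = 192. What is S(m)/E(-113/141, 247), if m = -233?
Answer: 596/22137 ≈ 0.026923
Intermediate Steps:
E(r, U) = 47/2 (E(r, U) = -1/2 + (1/8)*192 = -1/2 + 24 = 47/2)
S(n) = (-65 + n)/(-238 + n)
S(m)/E(-113/141, 247) = ((-65 - 233)/(-238 - 233))/(47/2) = (-298/(-471))*(2/47) = -1/471*(-298)*(2/47) = (298/471)*(2/47) = 596/22137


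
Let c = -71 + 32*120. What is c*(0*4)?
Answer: 0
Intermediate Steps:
c = 3769 (c = -71 + 3840 = 3769)
c*(0*4) = 3769*(0*4) = 3769*0 = 0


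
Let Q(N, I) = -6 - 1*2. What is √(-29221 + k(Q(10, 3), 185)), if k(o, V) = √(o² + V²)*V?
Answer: √(-29221 + 185*√34289) ≈ 70.965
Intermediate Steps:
Q(N, I) = -8 (Q(N, I) = -6 - 2 = -8)
k(o, V) = V*√(V² + o²) (k(o, V) = √(V² + o²)*V = V*√(V² + o²))
√(-29221 + k(Q(10, 3), 185)) = √(-29221 + 185*√(185² + (-8)²)) = √(-29221 + 185*√(34225 + 64)) = √(-29221 + 185*√34289)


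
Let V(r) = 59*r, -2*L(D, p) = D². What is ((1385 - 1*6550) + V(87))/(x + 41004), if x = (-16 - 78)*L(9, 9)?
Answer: -32/44811 ≈ -0.00071411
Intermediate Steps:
L(D, p) = -D²/2
x = 3807 (x = (-16 - 78)*(-½*9²) = -(-47)*81 = -94*(-81/2) = 3807)
((1385 - 1*6550) + V(87))/(x + 41004) = ((1385 - 1*6550) + 59*87)/(3807 + 41004) = ((1385 - 6550) + 5133)/44811 = (-5165 + 5133)*(1/44811) = -32*1/44811 = -32/44811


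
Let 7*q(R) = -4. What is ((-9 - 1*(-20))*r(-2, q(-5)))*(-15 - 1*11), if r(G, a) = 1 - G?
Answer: -858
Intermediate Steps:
q(R) = -4/7 (q(R) = (1/7)*(-4) = -4/7)
((-9 - 1*(-20))*r(-2, q(-5)))*(-15 - 1*11) = ((-9 - 1*(-20))*(1 - 1*(-2)))*(-15 - 1*11) = ((-9 + 20)*(1 + 2))*(-15 - 11) = (11*3)*(-26) = 33*(-26) = -858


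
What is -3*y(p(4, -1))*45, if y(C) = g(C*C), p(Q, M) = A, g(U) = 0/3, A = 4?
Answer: 0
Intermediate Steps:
g(U) = 0 (g(U) = 0*(1/3) = 0)
p(Q, M) = 4
y(C) = 0
-3*y(p(4, -1))*45 = -3*0*45 = 0*45 = 0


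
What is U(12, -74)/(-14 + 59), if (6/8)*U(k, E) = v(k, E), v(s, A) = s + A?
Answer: -248/135 ≈ -1.8370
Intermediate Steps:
v(s, A) = A + s
U(k, E) = 4*E/3 + 4*k/3 (U(k, E) = 4*(E + k)/3 = 4*E/3 + 4*k/3)
U(12, -74)/(-14 + 59) = ((4/3)*(-74) + (4/3)*12)/(-14 + 59) = (-296/3 + 16)/45 = -248/3*1/45 = -248/135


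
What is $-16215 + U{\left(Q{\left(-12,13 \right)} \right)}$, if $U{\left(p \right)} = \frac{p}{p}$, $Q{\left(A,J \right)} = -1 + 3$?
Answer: $-16214$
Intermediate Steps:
$Q{\left(A,J \right)} = 2$
$U{\left(p \right)} = 1$
$-16215 + U{\left(Q{\left(-12,13 \right)} \right)} = -16215 + 1 = -16214$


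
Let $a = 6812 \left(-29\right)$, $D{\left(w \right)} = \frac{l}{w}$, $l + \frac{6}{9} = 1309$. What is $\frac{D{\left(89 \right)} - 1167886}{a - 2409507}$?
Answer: $\frac{311821637}{696083685} \approx 0.44797$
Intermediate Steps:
$l = \frac{3925}{3}$ ($l = - \frac{2}{3} + 1309 = \frac{3925}{3} \approx 1308.3$)
$D{\left(w \right)} = \frac{3925}{3 w}$
$a = -197548$
$\frac{D{\left(89 \right)} - 1167886}{a - 2409507} = \frac{\frac{3925}{3 \cdot 89} - 1167886}{-197548 - 2409507} = \frac{\frac{3925}{3} \cdot \frac{1}{89} - 1167886}{-2607055} = \left(\frac{3925}{267} - 1167886\right) \left(- \frac{1}{2607055}\right) = \left(- \frac{311821637}{267}\right) \left(- \frac{1}{2607055}\right) = \frac{311821637}{696083685}$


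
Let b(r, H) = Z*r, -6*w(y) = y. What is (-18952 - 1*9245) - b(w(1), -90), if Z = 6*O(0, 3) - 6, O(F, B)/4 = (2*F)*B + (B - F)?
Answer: -28186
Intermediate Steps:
O(F, B) = -4*F + 4*B + 8*B*F (O(F, B) = 4*((2*F)*B + (B - F)) = 4*(2*B*F + (B - F)) = 4*(B - F + 2*B*F) = -4*F + 4*B + 8*B*F)
w(y) = -y/6
Z = 66 (Z = 6*(-4*0 + 4*3 + 8*3*0) - 6 = 6*(0 + 12 + 0) - 6 = 6*12 - 6 = 72 - 6 = 66)
b(r, H) = 66*r
(-18952 - 1*9245) - b(w(1), -90) = (-18952 - 1*9245) - 66*(-⅙*1) = (-18952 - 9245) - 66*(-1)/6 = -28197 - 1*(-11) = -28197 + 11 = -28186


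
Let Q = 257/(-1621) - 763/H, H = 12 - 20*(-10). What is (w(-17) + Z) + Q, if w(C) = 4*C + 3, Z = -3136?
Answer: -1101321359/343652 ≈ -3204.8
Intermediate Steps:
H = 212 (H = 12 + 200 = 212)
w(C) = 3 + 4*C
Q = -1291307/343652 (Q = 257/(-1621) - 763/212 = 257*(-1/1621) - 763*1/212 = -257/1621 - 763/212 = -1291307/343652 ≈ -3.7576)
(w(-17) + Z) + Q = ((3 + 4*(-17)) - 3136) - 1291307/343652 = ((3 - 68) - 3136) - 1291307/343652 = (-65 - 3136) - 1291307/343652 = -3201 - 1291307/343652 = -1101321359/343652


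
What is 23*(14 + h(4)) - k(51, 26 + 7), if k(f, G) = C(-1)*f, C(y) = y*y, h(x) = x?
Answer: 363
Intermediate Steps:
C(y) = y**2
k(f, G) = f (k(f, G) = (-1)**2*f = 1*f = f)
23*(14 + h(4)) - k(51, 26 + 7) = 23*(14 + 4) - 1*51 = 23*18 - 51 = 414 - 51 = 363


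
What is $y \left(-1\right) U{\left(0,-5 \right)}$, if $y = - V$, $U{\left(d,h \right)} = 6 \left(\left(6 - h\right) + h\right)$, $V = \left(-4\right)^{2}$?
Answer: $576$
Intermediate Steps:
$V = 16$
$U{\left(d,h \right)} = 36$ ($U{\left(d,h \right)} = 6 \cdot 6 = 36$)
$y = -16$ ($y = \left(-1\right) 16 = -16$)
$y \left(-1\right) U{\left(0,-5 \right)} = \left(-16\right) \left(-1\right) 36 = 16 \cdot 36 = 576$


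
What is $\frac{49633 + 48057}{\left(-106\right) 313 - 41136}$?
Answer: $- \frac{48845}{37157} \approx -1.3146$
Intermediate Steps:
$\frac{49633 + 48057}{\left(-106\right) 313 - 41136} = \frac{97690}{-33178 - 41136} = \frac{97690}{-74314} = 97690 \left(- \frac{1}{74314}\right) = - \frac{48845}{37157}$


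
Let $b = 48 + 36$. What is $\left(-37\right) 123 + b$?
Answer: $-4467$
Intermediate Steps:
$b = 84$
$\left(-37\right) 123 + b = \left(-37\right) 123 + 84 = -4551 + 84 = -4467$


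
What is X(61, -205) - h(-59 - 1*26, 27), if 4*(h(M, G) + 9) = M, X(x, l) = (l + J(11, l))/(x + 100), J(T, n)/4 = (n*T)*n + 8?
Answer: 7415189/644 ≈ 11514.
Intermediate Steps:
J(T, n) = 32 + 4*T*n² (J(T, n) = 4*((n*T)*n + 8) = 4*((T*n)*n + 8) = 4*(T*n² + 8) = 4*(8 + T*n²) = 32 + 4*T*n²)
X(x, l) = (32 + l + 44*l²)/(100 + x) (X(x, l) = (l + (32 + 4*11*l²))/(x + 100) = (l + (32 + 44*l²))/(100 + x) = (32 + l + 44*l²)/(100 + x))
h(M, G) = -9 + M/4
X(61, -205) - h(-59 - 1*26, 27) = (32 - 205 + 44*(-205)²)/(100 + 61) - (-9 + (-59 - 1*26)/4) = (32 - 205 + 44*42025)/161 - (-9 + (-59 - 26)/4) = (32 - 205 + 1849100)/161 - (-9 + (¼)*(-85)) = (1/161)*1848927 - (-9 - 85/4) = 1848927/161 - 1*(-121/4) = 1848927/161 + 121/4 = 7415189/644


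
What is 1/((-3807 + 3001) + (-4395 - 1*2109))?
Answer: -1/7310 ≈ -0.00013680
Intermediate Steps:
1/((-3807 + 3001) + (-4395 - 1*2109)) = 1/(-806 + (-4395 - 2109)) = 1/(-806 - 6504) = 1/(-7310) = -1/7310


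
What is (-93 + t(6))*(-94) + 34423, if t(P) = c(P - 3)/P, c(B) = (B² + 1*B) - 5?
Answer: 129166/3 ≈ 43055.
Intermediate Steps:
c(B) = -5 + B + B² (c(B) = (B² + B) - 5 = (B + B²) - 5 = -5 + B + B²)
t(P) = (-8 + P + (-3 + P)²)/P (t(P) = (-5 + (P - 3) + (P - 3)²)/P = (-5 + (-3 + P) + (-3 + P)²)/P = (-8 + P + (-3 + P)²)/P)
(-93 + t(6))*(-94) + 34423 = (-93 + (-8 + 6 + (-3 + 6)²)/6)*(-94) + 34423 = (-93 + (-8 + 6 + 3²)/6)*(-94) + 34423 = (-93 + (-8 + 6 + 9)/6)*(-94) + 34423 = (-93 + (⅙)*7)*(-94) + 34423 = (-93 + 7/6)*(-94) + 34423 = -551/6*(-94) + 34423 = 25897/3 + 34423 = 129166/3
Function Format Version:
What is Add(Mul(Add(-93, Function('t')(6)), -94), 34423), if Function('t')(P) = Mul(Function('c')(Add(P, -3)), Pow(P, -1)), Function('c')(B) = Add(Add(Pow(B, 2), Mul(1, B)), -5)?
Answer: Rational(129166, 3) ≈ 43055.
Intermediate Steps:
Function('c')(B) = Add(-5, B, Pow(B, 2)) (Function('c')(B) = Add(Add(Pow(B, 2), B), -5) = Add(Add(B, Pow(B, 2)), -5) = Add(-5, B, Pow(B, 2)))
Function('t')(P) = Mul(Pow(P, -1), Add(-8, P, Pow(Add(-3, P), 2))) (Function('t')(P) = Mul(Add(-5, Add(P, -3), Pow(Add(P, -3), 2)), Pow(P, -1)) = Mul(Add(-5, Add(-3, P), Pow(Add(-3, P), 2)), Pow(P, -1)) = Mul(Add(-8, P, Pow(Add(-3, P), 2)), Pow(P, -1)) = Mul(Pow(P, -1), Add(-8, P, Pow(Add(-3, P), 2))))
Add(Mul(Add(-93, Function('t')(6)), -94), 34423) = Add(Mul(Add(-93, Mul(Pow(6, -1), Add(-8, 6, Pow(Add(-3, 6), 2)))), -94), 34423) = Add(Mul(Add(-93, Mul(Rational(1, 6), Add(-8, 6, Pow(3, 2)))), -94), 34423) = Add(Mul(Add(-93, Mul(Rational(1, 6), Add(-8, 6, 9))), -94), 34423) = Add(Mul(Add(-93, Mul(Rational(1, 6), 7)), -94), 34423) = Add(Mul(Add(-93, Rational(7, 6)), -94), 34423) = Add(Mul(Rational(-551, 6), -94), 34423) = Add(Rational(25897, 3), 34423) = Rational(129166, 3)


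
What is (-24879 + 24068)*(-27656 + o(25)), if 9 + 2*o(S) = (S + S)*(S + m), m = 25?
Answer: 42837831/2 ≈ 2.1419e+7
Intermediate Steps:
o(S) = -9/2 + S*(25 + S) (o(S) = -9/2 + ((S + S)*(S + 25))/2 = -9/2 + ((2*S)*(25 + S))/2 = -9/2 + (2*S*(25 + S))/2 = -9/2 + S*(25 + S))
(-24879 + 24068)*(-27656 + o(25)) = (-24879 + 24068)*(-27656 + (-9/2 + 25² + 25*25)) = -811*(-27656 + (-9/2 + 625 + 625)) = -811*(-27656 + 2491/2) = -811*(-52821/2) = 42837831/2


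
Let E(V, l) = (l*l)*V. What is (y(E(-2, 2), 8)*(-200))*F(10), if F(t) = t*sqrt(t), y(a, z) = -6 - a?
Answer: -4000*sqrt(10) ≈ -12649.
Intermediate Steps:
E(V, l) = V*l**2 (E(V, l) = l**2*V = V*l**2)
F(t) = t**(3/2)
(y(E(-2, 2), 8)*(-200))*F(10) = ((-6 - (-2)*2**2)*(-200))*10**(3/2) = ((-6 - (-2)*4)*(-200))*(10*sqrt(10)) = ((-6 - 1*(-8))*(-200))*(10*sqrt(10)) = ((-6 + 8)*(-200))*(10*sqrt(10)) = (2*(-200))*(10*sqrt(10)) = -4000*sqrt(10)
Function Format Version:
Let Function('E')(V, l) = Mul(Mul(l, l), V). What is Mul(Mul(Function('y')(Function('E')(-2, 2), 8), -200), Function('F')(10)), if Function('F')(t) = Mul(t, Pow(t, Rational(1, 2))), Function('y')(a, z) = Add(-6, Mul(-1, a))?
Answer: Mul(-4000, Pow(10, Rational(1, 2))) ≈ -12649.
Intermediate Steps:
Function('E')(V, l) = Mul(V, Pow(l, 2)) (Function('E')(V, l) = Mul(Pow(l, 2), V) = Mul(V, Pow(l, 2)))
Function('F')(t) = Pow(t, Rational(3, 2))
Mul(Mul(Function('y')(Function('E')(-2, 2), 8), -200), Function('F')(10)) = Mul(Mul(Add(-6, Mul(-1, Mul(-2, Pow(2, 2)))), -200), Pow(10, Rational(3, 2))) = Mul(Mul(Add(-6, Mul(-1, Mul(-2, 4))), -200), Mul(10, Pow(10, Rational(1, 2)))) = Mul(Mul(Add(-6, Mul(-1, -8)), -200), Mul(10, Pow(10, Rational(1, 2)))) = Mul(Mul(Add(-6, 8), -200), Mul(10, Pow(10, Rational(1, 2)))) = Mul(Mul(2, -200), Mul(10, Pow(10, Rational(1, 2)))) = Mul(-400, Mul(10, Pow(10, Rational(1, 2)))) = Mul(-4000, Pow(10, Rational(1, 2)))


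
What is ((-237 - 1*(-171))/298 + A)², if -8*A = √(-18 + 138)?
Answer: 341727/177608 + 33*√30/298 ≈ 2.5306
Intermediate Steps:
A = -√30/4 (A = -√(-18 + 138)/8 = -√30/4 ≈ -1.3693)
((-237 - 1*(-171))/298 + A)² = ((-237 - 1*(-171))/298 - √30/4)² = ((-237 + 171)*(1/298) - √30/4)² = (-66*1/298 - √30/4)² = (-33/149 - √30/4)²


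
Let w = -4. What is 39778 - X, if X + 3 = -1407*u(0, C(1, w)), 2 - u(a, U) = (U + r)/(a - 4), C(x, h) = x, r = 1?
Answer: 86597/2 ≈ 43299.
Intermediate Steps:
u(a, U) = 2 - (1 + U)/(-4 + a) (u(a, U) = 2 - (U + 1)/(a - 4) = 2 - (1 + U)/(-4 + a))
X = -7041/2 (X = -3 - 1407*(-9 - 1*1 + 2*0)/(-4 + 0) = -3 - 1407*(-9 - 1 + 0)/(-4) = -3 - (-1407)*(-10)/4 = -3 - 1407*5/2 = -3 - 7035/2 = -7041/2 ≈ -3520.5)
39778 - X = 39778 - 1*(-7041/2) = 39778 + 7041/2 = 86597/2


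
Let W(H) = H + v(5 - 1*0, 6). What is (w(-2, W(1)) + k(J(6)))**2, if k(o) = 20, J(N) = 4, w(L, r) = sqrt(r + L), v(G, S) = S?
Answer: (20 + sqrt(5))**2 ≈ 494.44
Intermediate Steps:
W(H) = 6 + H (W(H) = H + 6 = 6 + H)
w(L, r) = sqrt(L + r)
(w(-2, W(1)) + k(J(6)))**2 = (sqrt(-2 + (6 + 1)) + 20)**2 = (sqrt(-2 + 7) + 20)**2 = (sqrt(5) + 20)**2 = (20 + sqrt(5))**2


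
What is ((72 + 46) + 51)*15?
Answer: 2535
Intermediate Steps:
((72 + 46) + 51)*15 = (118 + 51)*15 = 169*15 = 2535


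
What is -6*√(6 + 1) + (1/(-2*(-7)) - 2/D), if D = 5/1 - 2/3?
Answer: -71/182 - 6*√7 ≈ -16.265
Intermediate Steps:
D = 13/3 (D = 5*1 - 2*⅓ = 5 - ⅔ = 13/3 ≈ 4.3333)
-6*√(6 + 1) + (1/(-2*(-7)) - 2/D) = -6*√(6 + 1) + (1/(-2*(-7)) - 2/13/3) = -6*√7 + (-½*(-⅐) - 2*3/13) = -6*√7 + (1/14 - 6/13) = -6*√7 - 71/182 = -71/182 - 6*√7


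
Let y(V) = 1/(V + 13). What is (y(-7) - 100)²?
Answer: 358801/36 ≈ 9966.7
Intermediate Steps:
y(V) = 1/(13 + V)
(y(-7) - 100)² = (1/(13 - 7) - 100)² = (1/6 - 100)² = (⅙ - 100)² = (-599/6)² = 358801/36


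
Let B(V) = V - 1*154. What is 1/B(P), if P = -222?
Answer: -1/376 ≈ -0.0026596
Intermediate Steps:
B(V) = -154 + V (B(V) = V - 154 = -154 + V)
1/B(P) = 1/(-154 - 222) = 1/(-376) = -1/376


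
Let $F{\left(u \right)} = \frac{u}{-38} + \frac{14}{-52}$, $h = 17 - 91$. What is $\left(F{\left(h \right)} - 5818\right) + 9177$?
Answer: $\frac{1660175}{494} \approx 3360.7$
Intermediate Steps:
$h = -74$ ($h = 17 - 91 = -74$)
$F{\left(u \right)} = - \frac{7}{26} - \frac{u}{38}$ ($F{\left(u \right)} = u \left(- \frac{1}{38}\right) + 14 \left(- \frac{1}{52}\right) = - \frac{u}{38} - \frac{7}{26} = - \frac{7}{26} - \frac{u}{38}$)
$\left(F{\left(h \right)} - 5818\right) + 9177 = \left(\left(- \frac{7}{26} - - \frac{37}{19}\right) - 5818\right) + 9177 = \left(\left(- \frac{7}{26} + \frac{37}{19}\right) - 5818\right) + 9177 = \left(\frac{829}{494} - 5818\right) + 9177 = - \frac{2873263}{494} + 9177 = \frac{1660175}{494}$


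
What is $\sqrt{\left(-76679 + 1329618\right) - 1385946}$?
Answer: $i \sqrt{133007} \approx 364.7 i$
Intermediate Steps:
$\sqrt{\left(-76679 + 1329618\right) - 1385946} = \sqrt{1252939 - 1385946} = \sqrt{-133007} = i \sqrt{133007}$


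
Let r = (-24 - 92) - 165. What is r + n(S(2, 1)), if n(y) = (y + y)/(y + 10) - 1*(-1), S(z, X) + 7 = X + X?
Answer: -282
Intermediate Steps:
S(z, X) = -7 + 2*X (S(z, X) = -7 + (X + X) = -7 + 2*X)
r = -281 (r = -116 - 165 = -281)
n(y) = 1 + 2*y/(10 + y) (n(y) = (2*y)/(10 + y) + 1 = 2*y/(10 + y) + 1 = 1 + 2*y/(10 + y))
r + n(S(2, 1)) = -281 + (10 + 3*(-7 + 2*1))/(10 + (-7 + 2*1)) = -281 + (10 + 3*(-7 + 2))/(10 + (-7 + 2)) = -281 + (10 + 3*(-5))/(10 - 5) = -281 + (10 - 15)/5 = -281 + (1/5)*(-5) = -281 - 1 = -282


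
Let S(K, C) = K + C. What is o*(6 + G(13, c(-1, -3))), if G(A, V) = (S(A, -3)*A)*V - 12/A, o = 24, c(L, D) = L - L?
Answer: 1584/13 ≈ 121.85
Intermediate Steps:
c(L, D) = 0
S(K, C) = C + K
G(A, V) = -12/A + A*V*(-3 + A) (G(A, V) = ((-3 + A)*A)*V - 12/A = (A*(-3 + A))*V - 12/A = A*V*(-3 + A) - 12/A = -12/A + A*V*(-3 + A))
o*(6 + G(13, c(-1, -3))) = 24*(6 + (-12 + 0*13²*(-3 + 13))/13) = 24*(6 + (-12 + 0*169*10)/13) = 24*(6 + (-12 + 0)/13) = 24*(6 + (1/13)*(-12)) = 24*(6 - 12/13) = 24*(66/13) = 1584/13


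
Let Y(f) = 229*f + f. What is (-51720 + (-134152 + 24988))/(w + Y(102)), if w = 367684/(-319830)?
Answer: -12863882430/1875711029 ≈ -6.8581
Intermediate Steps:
Y(f) = 230*f
w = -183842/159915 (w = 367684*(-1/319830) = -183842/159915 ≈ -1.1496)
(-51720 + (-134152 + 24988))/(w + Y(102)) = (-51720 + (-134152 + 24988))/(-183842/159915 + 230*102) = (-51720 - 109164)/(-183842/159915 + 23460) = -160884/3751422058/159915 = -160884*159915/3751422058 = -12863882430/1875711029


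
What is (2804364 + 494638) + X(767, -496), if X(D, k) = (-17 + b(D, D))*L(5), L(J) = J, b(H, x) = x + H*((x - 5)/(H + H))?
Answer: 3304657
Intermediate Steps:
b(H, x) = -5/2 + 3*x/2 (b(H, x) = x + H*((-5 + x)/((2*H))) = x + H*((-5 + x)*(1/(2*H))) = x + H*((-5 + x)/(2*H)) = x + (-5/2 + x/2) = -5/2 + 3*x/2)
X(D, k) = -195/2 + 15*D/2 (X(D, k) = (-17 + (-5/2 + 3*D/2))*5 = (-39/2 + 3*D/2)*5 = -195/2 + 15*D/2)
(2804364 + 494638) + X(767, -496) = (2804364 + 494638) + (-195/2 + (15/2)*767) = 3299002 + (-195/2 + 11505/2) = 3299002 + 5655 = 3304657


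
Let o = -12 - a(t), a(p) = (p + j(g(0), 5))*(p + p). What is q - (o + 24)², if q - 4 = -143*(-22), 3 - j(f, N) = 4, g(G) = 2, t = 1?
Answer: 3006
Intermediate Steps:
j(f, N) = -1 (j(f, N) = 3 - 1*4 = 3 - 4 = -1)
q = 3150 (q = 4 - 143*(-22) = 4 + 3146 = 3150)
a(p) = 2*p*(-1 + p) (a(p) = (p - 1)*(p + p) = (-1 + p)*(2*p) = 2*p*(-1 + p))
o = -12 (o = -12 - 2*(-1 + 1) = -12 - 2*0 = -12 - 1*0 = -12 + 0 = -12)
q - (o + 24)² = 3150 - (-12 + 24)² = 3150 - 1*12² = 3150 - 1*144 = 3150 - 144 = 3006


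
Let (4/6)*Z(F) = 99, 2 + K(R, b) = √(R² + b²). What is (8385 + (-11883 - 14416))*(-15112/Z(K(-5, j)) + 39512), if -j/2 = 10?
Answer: -209680503760/297 ≈ -7.0599e+8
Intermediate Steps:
j = -20 (j = -2*10 = -20)
K(R, b) = -2 + √(R² + b²)
Z(F) = 297/2 (Z(F) = (3/2)*99 = 297/2)
(8385 + (-11883 - 14416))*(-15112/Z(K(-5, j)) + 39512) = (8385 + (-11883 - 14416))*(-15112/297/2 + 39512) = (8385 - 26299)*(-15112*2/297 + 39512) = -17914*(-30224/297 + 39512) = -17914*11704840/297 = -209680503760/297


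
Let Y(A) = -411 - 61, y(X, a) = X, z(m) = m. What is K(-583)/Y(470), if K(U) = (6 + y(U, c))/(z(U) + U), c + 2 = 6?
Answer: -577/550352 ≈ -0.0010484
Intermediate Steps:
c = 4 (c = -2 + 6 = 4)
K(U) = (6 + U)/(2*U) (K(U) = (6 + U)/(U + U) = (6 + U)/((2*U)) = (6 + U)*(1/(2*U)) = (6 + U)/(2*U))
Y(A) = -472
K(-583)/Y(470) = ((1/2)*(6 - 583)/(-583))/(-472) = ((1/2)*(-1/583)*(-577))*(-1/472) = (577/1166)*(-1/472) = -577/550352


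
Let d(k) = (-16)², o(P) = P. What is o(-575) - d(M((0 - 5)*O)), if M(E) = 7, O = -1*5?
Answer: -831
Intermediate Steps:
O = -5
d(k) = 256
o(-575) - d(M((0 - 5)*O)) = -575 - 1*256 = -575 - 256 = -831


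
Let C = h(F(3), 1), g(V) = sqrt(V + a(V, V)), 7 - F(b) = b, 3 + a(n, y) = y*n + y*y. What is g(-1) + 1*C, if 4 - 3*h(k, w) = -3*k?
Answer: 16/3 + I*sqrt(2) ≈ 5.3333 + 1.4142*I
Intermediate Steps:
a(n, y) = -3 + y**2 + n*y (a(n, y) = -3 + (y*n + y*y) = -3 + (n*y + y**2) = -3 + (y**2 + n*y) = -3 + y**2 + n*y)
F(b) = 7 - b
h(k, w) = 4/3 + k (h(k, w) = 4/3 - (-1)*k = 4/3 + k)
g(V) = sqrt(-3 + V + 2*V**2) (g(V) = sqrt(V + (-3 + V**2 + V*V)) = sqrt(V + (-3 + V**2 + V**2)) = sqrt(V + (-3 + 2*V**2)) = sqrt(-3 + V + 2*V**2))
C = 16/3 (C = 4/3 + (7 - 1*3) = 4/3 + (7 - 3) = 4/3 + 4 = 16/3 ≈ 5.3333)
g(-1) + 1*C = sqrt(-3 - 1 + 2*(-1)**2) + 1*(16/3) = sqrt(-3 - 1 + 2*1) + 16/3 = sqrt(-3 - 1 + 2) + 16/3 = sqrt(-2) + 16/3 = I*sqrt(2) + 16/3 = 16/3 + I*sqrt(2)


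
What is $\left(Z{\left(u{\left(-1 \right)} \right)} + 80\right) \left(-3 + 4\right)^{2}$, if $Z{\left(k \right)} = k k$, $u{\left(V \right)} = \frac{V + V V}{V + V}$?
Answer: $80$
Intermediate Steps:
$u{\left(V \right)} = \frac{V + V^{2}}{2 V}$
$Z{\left(k \right)} = k^{2}$
$\left(Z{\left(u{\left(-1 \right)} \right)} + 80\right) \left(-3 + 4\right)^{2} = \left(\left(\frac{1}{2} + \frac{1}{2} \left(-1\right)\right)^{2} + 80\right) \left(-3 + 4\right)^{2} = \left(\left(\frac{1}{2} - \frac{1}{2}\right)^{2} + 80\right) 1^{2} = \left(0^{2} + 80\right) 1 = \left(0 + 80\right) 1 = 80 \cdot 1 = 80$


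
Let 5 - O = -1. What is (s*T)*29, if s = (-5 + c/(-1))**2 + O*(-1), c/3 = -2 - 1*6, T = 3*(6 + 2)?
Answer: 247080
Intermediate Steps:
O = 6 (O = 5 - 1*(-1) = 5 + 1 = 6)
T = 24 (T = 3*8 = 24)
c = -24 (c = 3*(-2 - 1*6) = 3*(-2 - 6) = 3*(-8) = -24)
s = 355 (s = (-5 - 24/(-1))**2 + 6*(-1) = (-5 - 24*(-1))**2 - 6 = (-5 + 24)**2 - 6 = 19**2 - 6 = 361 - 6 = 355)
(s*T)*29 = (355*24)*29 = 8520*29 = 247080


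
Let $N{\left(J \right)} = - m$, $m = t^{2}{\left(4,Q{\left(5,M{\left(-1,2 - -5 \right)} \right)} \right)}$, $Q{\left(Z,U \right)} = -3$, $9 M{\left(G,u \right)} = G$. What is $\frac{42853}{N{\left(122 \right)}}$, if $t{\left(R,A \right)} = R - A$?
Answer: $- \frac{42853}{49} \approx -874.55$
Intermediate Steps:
$M{\left(G,u \right)} = \frac{G}{9}$
$m = 49$ ($m = \left(4 - -3\right)^{2} = \left(4 + 3\right)^{2} = 7^{2} = 49$)
$N{\left(J \right)} = -49$ ($N{\left(J \right)} = \left(-1\right) 49 = -49$)
$\frac{42853}{N{\left(122 \right)}} = \frac{42853}{-49} = 42853 \left(- \frac{1}{49}\right) = - \frac{42853}{49}$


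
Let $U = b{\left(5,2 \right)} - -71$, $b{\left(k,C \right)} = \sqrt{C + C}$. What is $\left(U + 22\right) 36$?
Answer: $3420$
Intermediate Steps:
$b{\left(k,C \right)} = \sqrt{2} \sqrt{C}$ ($b{\left(k,C \right)} = \sqrt{2 C} = \sqrt{2} \sqrt{C}$)
$U = 73$ ($U = \sqrt{2} \sqrt{2} - -71 = 2 + 71 = 73$)
$\left(U + 22\right) 36 = \left(73 + 22\right) 36 = 95 \cdot 36 = 3420$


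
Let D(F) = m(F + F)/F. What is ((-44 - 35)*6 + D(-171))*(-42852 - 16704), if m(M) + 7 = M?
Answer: 1602155660/57 ≈ 2.8108e+7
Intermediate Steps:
m(M) = -7 + M
D(F) = (-7 + 2*F)/F (D(F) = (-7 + (F + F))/F = (-7 + 2*F)/F)
((-44 - 35)*6 + D(-171))*(-42852 - 16704) = ((-44 - 35)*6 + (2 - 7/(-171)))*(-42852 - 16704) = (-79*6 + (2 - 7*(-1/171)))*(-59556) = (-474 + (2 + 7/171))*(-59556) = (-474 + 349/171)*(-59556) = -80705/171*(-59556) = 1602155660/57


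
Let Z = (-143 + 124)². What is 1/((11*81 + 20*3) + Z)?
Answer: 1/1312 ≈ 0.00076220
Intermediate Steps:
Z = 361 (Z = (-19)² = 361)
1/((11*81 + 20*3) + Z) = 1/((11*81 + 20*3) + 361) = 1/((891 + 60) + 361) = 1/(951 + 361) = 1/1312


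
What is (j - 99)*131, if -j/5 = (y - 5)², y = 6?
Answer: -13624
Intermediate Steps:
j = -5 (j = -5*(6 - 5)² = -5*1² = -5*1 = -5)
(j - 99)*131 = (-5 - 99)*131 = -104*131 = -13624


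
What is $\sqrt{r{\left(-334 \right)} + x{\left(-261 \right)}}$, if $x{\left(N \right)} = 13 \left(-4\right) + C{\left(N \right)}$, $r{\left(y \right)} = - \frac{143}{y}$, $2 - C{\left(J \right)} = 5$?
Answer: $\frac{i \sqrt{6087818}}{334} \approx 7.3873 i$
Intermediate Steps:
$C{\left(J \right)} = -3$ ($C{\left(J \right)} = 2 - 5 = -3$)
$x{\left(N \right)} = -55$ ($x{\left(N \right)} = 13 \left(-4\right) - 3 = -52 - 3 = -55$)
$\sqrt{r{\left(-334 \right)} + x{\left(-261 \right)}} = \sqrt{- \frac{143}{-334} - 55} = \sqrt{\left(-143\right) \left(- \frac{1}{334}\right) - 55} = \sqrt{\frac{143}{334} - 55} = \sqrt{- \frac{18227}{334}} = \frac{i \sqrt{6087818}}{334}$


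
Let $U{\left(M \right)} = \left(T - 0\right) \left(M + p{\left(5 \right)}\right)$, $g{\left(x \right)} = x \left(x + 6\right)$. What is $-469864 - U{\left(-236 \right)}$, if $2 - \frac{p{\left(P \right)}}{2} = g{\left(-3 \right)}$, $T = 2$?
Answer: $-469436$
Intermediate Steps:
$g{\left(x \right)} = x \left(6 + x\right)$
$p{\left(P \right)} = 22$ ($p{\left(P \right)} = 4 - 2 \left(- 3 \left(6 - 3\right)\right) = 4 - 2 \left(\left(-3\right) 3\right) = 4 - -18 = 4 + 18 = 22$)
$U{\left(M \right)} = 44 + 2 M$ ($U{\left(M \right)} = \left(2 - 0\right) \left(M + 22\right) = \left(2 + 0\right) \left(22 + M\right) = 2 \left(22 + M\right) = 44 + 2 M$)
$-469864 - U{\left(-236 \right)} = -469864 - \left(44 + 2 \left(-236\right)\right) = -469864 - \left(44 - 472\right) = -469864 - -428 = -469864 + 428 = -469436$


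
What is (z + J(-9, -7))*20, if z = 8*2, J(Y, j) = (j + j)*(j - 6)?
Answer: 3960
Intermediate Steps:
J(Y, j) = 2*j*(-6 + j) (J(Y, j) = (2*j)*(-6 + j) = 2*j*(-6 + j))
z = 16
(z + J(-9, -7))*20 = (16 + 2*(-7)*(-6 - 7))*20 = (16 + 2*(-7)*(-13))*20 = (16 + 182)*20 = 198*20 = 3960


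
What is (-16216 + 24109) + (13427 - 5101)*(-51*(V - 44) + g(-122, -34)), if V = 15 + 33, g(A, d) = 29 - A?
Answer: -433385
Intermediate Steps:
V = 48
(-16216 + 24109) + (13427 - 5101)*(-51*(V - 44) + g(-122, -34)) = (-16216 + 24109) + (13427 - 5101)*(-51*(48 - 44) + (29 - 1*(-122))) = 7893 + 8326*(-51*4 + (29 + 122)) = 7893 + 8326*(-204 + 151) = 7893 + 8326*(-53) = 7893 - 441278 = -433385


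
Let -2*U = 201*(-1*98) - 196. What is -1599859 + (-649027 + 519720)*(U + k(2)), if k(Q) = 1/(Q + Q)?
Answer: -5151395659/4 ≈ -1.2878e+9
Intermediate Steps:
U = 9947 (U = -(201*(-1*98) - 196)/2 = -(201*(-98) - 196)/2 = -(-19698 - 196)/2 = -1/2*(-19894) = 9947)
k(Q) = 1/(2*Q)
-1599859 + (-649027 + 519720)*(U + k(2)) = -1599859 + (-649027 + 519720)*(9947 + (1/2)/2) = -1599859 - 129307*(9947 + (1/2)*(1/2)) = -1599859 - 129307*(9947 + 1/4) = -1599859 - 129307*39789/4 = -1599859 - 5144996223/4 = -5151395659/4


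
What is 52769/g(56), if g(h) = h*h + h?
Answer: 52769/3192 ≈ 16.532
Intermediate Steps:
g(h) = h + h² (g(h) = h² + h = h + h²)
52769/g(56) = 52769/((56*(1 + 56))) = 52769/((56*57)) = 52769/3192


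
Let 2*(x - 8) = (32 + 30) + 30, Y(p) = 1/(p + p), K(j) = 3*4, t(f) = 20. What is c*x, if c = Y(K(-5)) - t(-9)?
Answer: -4311/4 ≈ -1077.8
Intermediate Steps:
K(j) = 12
Y(p) = 1/(2*p)
x = 54 (x = 8 + ((32 + 30) + 30)/2 = 8 + (62 + 30)/2 = 8 + (½)*92 = 8 + 46 = 54)
c = -479/24 (c = (½)/12 - 1*20 = (½)*(1/12) - 20 = 1/24 - 20 = -479/24 ≈ -19.958)
c*x = -479/24*54 = -4311/4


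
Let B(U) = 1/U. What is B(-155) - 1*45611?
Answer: -7069706/155 ≈ -45611.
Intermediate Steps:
B(-155) - 1*45611 = 1/(-155) - 1*45611 = -1/155 - 45611 = -7069706/155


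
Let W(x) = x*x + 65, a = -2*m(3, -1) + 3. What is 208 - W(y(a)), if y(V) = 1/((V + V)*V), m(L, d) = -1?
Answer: 357499/2500 ≈ 143.00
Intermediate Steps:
a = 5 (a = -2*(-1) + 3 = 2 + 3 = 5)
y(V) = 1/(2*V²) (y(V) = 1/(((2*V))*V) = (1/(2*V))/V = 1/(2*V²))
W(x) = 65 + x² (W(x) = x² + 65 = 65 + x²)
208 - W(y(a)) = 208 - (65 + ((½)/5²)²) = 208 - (65 + ((½)*(1/25))²) = 208 - (65 + (1/50)²) = 208 - (65 + 1/2500) = 208 - 1*162501/2500 = 208 - 162501/2500 = 357499/2500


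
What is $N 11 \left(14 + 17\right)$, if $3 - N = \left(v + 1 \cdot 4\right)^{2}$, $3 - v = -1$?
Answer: $-20801$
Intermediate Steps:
$v = 4$ ($v = 3 - -1 = 3 + 1 = 4$)
$N = -61$ ($N = 3 - \left(4 + 1 \cdot 4\right)^{2} = 3 - \left(4 + 4\right)^{2} = 3 - 8^{2} = 3 - 64 = -61$)
$N 11 \left(14 + 17\right) = - 61 \cdot 11 \left(14 + 17\right) = - 61 \cdot 11 \cdot 31 = \left(-61\right) 341 = -20801$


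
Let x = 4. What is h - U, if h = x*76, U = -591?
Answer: 895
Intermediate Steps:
h = 304 (h = 4*76 = 304)
h - U = 304 - 1*(-591) = 304 + 591 = 895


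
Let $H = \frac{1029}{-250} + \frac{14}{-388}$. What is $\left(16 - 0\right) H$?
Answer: $- \frac{805504}{12125} \approx -66.433$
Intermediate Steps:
$H = - \frac{50344}{12125}$ ($H = 1029 \left(- \frac{1}{250}\right) + 14 \left(- \frac{1}{388}\right) = - \frac{1029}{250} - \frac{7}{194} = - \frac{50344}{12125} \approx -4.1521$)
$\left(16 - 0\right) H = \left(16 - 0\right) \left(- \frac{50344}{12125}\right) = \left(16 + 0\right) \left(- \frac{50344}{12125}\right) = 16 \left(- \frac{50344}{12125}\right) = - \frac{805504}{12125}$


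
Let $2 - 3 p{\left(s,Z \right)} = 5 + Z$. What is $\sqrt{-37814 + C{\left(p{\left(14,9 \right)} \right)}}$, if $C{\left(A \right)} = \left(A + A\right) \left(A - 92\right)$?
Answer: $i \sqrt{37046} \approx 192.47 i$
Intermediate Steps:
$p{\left(s,Z \right)} = -1 - \frac{Z}{3}$ ($p{\left(s,Z \right)} = \frac{2}{3} - \frac{5 + Z}{3} = \frac{2}{3} - \left(\frac{5}{3} + \frac{Z}{3}\right) = -1 - \frac{Z}{3}$)
$C{\left(A \right)} = 2 A \left(-92 + A\right)$
$\sqrt{-37814 + C{\left(p{\left(14,9 \right)} \right)}} = \sqrt{-37814 + 2 \left(-1 - 3\right) \left(-92 - 4\right)} = \sqrt{-37814 + 2 \left(-4\right) \left(-92 - 4\right)} = \sqrt{-37814 + 2 \left(-4\right) \left(-96\right)} = \sqrt{-37814 + 768} = \sqrt{-37046} = i \sqrt{37046}$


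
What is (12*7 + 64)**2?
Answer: 21904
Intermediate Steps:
(12*7 + 64)**2 = (84 + 64)**2 = 148**2 = 21904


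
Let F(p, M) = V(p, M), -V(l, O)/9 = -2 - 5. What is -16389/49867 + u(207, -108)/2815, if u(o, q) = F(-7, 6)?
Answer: -42993414/140375605 ≈ -0.30627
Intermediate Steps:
V(l, O) = 63 (V(l, O) = -9*(-2 - 5) = -9*(-7) = 63)
F(p, M) = 63
u(o, q) = 63
-16389/49867 + u(207, -108)/2815 = -16389/49867 + 63/2815 = -42993414/140375605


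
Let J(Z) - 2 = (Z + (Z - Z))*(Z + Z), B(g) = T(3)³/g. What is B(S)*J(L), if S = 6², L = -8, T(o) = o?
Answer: 195/2 ≈ 97.500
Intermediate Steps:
S = 36
B(g) = 27/g (B(g) = 3³/g = 27/g)
J(Z) = 2 + 2*Z² (J(Z) = 2 + (Z + (Z - Z))*(Z + Z) = 2 + (Z + 0)*(2*Z) = 2 + Z*(2*Z) = 2 + 2*Z²)
B(S)*J(L) = (27/36)*(2 + 2*(-8)²) = (27*(1/36))*(2 + 2*64) = 3*(2 + 128)/4 = (¾)*130 = 195/2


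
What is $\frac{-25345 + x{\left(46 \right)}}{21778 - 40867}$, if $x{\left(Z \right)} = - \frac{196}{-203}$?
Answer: $\frac{7277}{5481} \approx 1.3277$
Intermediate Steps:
$x{\left(Z \right)} = \frac{28}{29}$ ($x{\left(Z \right)} = \left(-196\right) \left(- \frac{1}{203}\right) = \frac{28}{29}$)
$\frac{-25345 + x{\left(46 \right)}}{21778 - 40867} = \frac{-25345 + \frac{28}{29}}{21778 - 40867} = - \frac{734977}{29 \left(-19089\right)} = \left(- \frac{734977}{29}\right) \left(- \frac{1}{19089}\right) = \frac{7277}{5481}$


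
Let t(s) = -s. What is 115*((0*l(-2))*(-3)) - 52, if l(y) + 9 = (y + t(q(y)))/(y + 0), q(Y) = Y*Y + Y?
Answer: -52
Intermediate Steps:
q(Y) = Y + Y² (q(Y) = Y² + Y = Y + Y²)
l(y) = -9 + (y - y*(1 + y))/y (l(y) = -9 + (y - y*(1 + y))/(y + 0) = -9 + (y - y*(1 + y))/y)
115*((0*l(-2))*(-3)) - 52 = 115*((0*(-9 - 1*(-2)))*(-3)) - 52 = 115*((0*(-9 + 2))*(-3)) - 52 = 115*((0*(-7))*(-3)) - 52 = 115*(0*(-3)) - 52 = 115*0 - 52 = 0 - 52 = -52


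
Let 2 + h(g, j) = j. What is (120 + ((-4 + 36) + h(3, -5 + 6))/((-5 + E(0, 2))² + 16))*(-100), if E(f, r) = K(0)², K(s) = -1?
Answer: -96775/8 ≈ -12097.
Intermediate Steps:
h(g, j) = -2 + j
E(f, r) = 1 (E(f, r) = (-1)² = 1)
(120 + ((-4 + 36) + h(3, -5 + 6))/((-5 + E(0, 2))² + 16))*(-100) = (120 + ((-4 + 36) + (-2 + (-5 + 6)))/((-5 + 1)² + 16))*(-100) = (120 + (32 + (-2 + 1))/((-4)² + 16))*(-100) = (120 + (32 - 1)/(16 + 16))*(-100) = (120 + 31/32)*(-100) = (3871/32)*(-100) = -96775/8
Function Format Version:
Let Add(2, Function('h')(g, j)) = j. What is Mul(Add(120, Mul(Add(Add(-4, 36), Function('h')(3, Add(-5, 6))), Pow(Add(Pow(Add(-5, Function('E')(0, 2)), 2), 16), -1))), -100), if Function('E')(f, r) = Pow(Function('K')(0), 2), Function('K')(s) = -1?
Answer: Rational(-96775, 8) ≈ -12097.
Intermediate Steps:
Function('h')(g, j) = Add(-2, j)
Function('E')(f, r) = 1 (Function('E')(f, r) = Pow(-1, 2) = 1)
Mul(Add(120, Mul(Add(Add(-4, 36), Function('h')(3, Add(-5, 6))), Pow(Add(Pow(Add(-5, Function('E')(0, 2)), 2), 16), -1))), -100) = Mul(Add(120, Mul(Add(Add(-4, 36), Add(-2, Add(-5, 6))), Pow(Add(Pow(Add(-5, 1), 2), 16), -1))), -100) = Mul(Add(120, Mul(Add(32, Add(-2, 1)), Pow(Add(Pow(-4, 2), 16), -1))), -100) = Mul(Add(120, Mul(Add(32, -1), Pow(Add(16, 16), -1))), -100) = Mul(Add(120, Mul(31, Pow(32, -1))), -100) = Mul(Add(120, Mul(31, Rational(1, 32))), -100) = Mul(Add(120, Rational(31, 32)), -100) = Mul(Rational(3871, 32), -100) = Rational(-96775, 8)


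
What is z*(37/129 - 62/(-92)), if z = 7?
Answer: 39907/5934 ≈ 6.7251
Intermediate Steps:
z*(37/129 - 62/(-92)) = 7*(37/129 - 62/(-92)) = 7*(37*(1/129) - 62*(-1/92)) = 7*(37/129 + 31/46) = 7*(5701/5934) = 39907/5934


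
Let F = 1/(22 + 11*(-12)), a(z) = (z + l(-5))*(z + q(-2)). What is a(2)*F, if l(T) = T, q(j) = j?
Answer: 0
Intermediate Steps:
a(z) = (-5 + z)*(-2 + z) (a(z) = (z - 5)*(z - 2) = (-5 + z)*(-2 + z))
F = -1/110 (F = 1/(22 - 132) = 1/(-110) = -1/110 ≈ -0.0090909)
a(2)*F = (10 + 2**2 - 7*2)*(-1/110) = (10 + 4 - 14)*(-1/110) = 0*(-1/110) = 0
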